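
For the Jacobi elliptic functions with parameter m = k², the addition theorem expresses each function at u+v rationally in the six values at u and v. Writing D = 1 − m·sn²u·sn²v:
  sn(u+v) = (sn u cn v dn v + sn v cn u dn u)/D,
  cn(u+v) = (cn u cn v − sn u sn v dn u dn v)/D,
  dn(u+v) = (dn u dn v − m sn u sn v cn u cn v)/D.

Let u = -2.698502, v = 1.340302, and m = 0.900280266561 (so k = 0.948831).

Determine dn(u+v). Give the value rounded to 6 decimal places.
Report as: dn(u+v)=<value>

dn(u+v)=0.536244

sn u = -0.9992899457451281, cn u = -0.03767763703709317, dn u = 0.3178014713717565
sn v = 0.8851297640529697, cn v = 0.4653442819972479, dn v = 0.5428362502214947
m = k² = 0.900280266561
D = 1 − m·sn²u·sn²v = 0.295672482382721
dn(u+v) = (dn u·dn v − m·sn u·sn v·cn u·cn v)/D = 0.1585525898262378/0.295672482382721 = 0.5362439837096711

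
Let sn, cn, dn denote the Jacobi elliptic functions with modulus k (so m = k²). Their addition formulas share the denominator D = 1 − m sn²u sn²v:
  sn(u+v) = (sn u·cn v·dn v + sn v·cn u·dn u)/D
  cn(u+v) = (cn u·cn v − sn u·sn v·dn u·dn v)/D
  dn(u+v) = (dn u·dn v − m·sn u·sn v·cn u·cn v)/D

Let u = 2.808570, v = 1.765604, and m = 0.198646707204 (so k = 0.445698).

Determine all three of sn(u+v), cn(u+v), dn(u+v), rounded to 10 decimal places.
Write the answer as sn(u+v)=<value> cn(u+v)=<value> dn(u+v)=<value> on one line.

sn(u+v)=-0.9350716917 cn(u+v)=-0.3544586456 dn(u+v)=0.9090167491

sn u = 0.4839558978283521, cn u = -0.8750923888122634, dn u = 0.9764600846824167
sn v = 0.9954416228828845, cn v = -0.09537282334234005, dn v = 0.8961920432387428
m = k² = 0.198646707204
D = 1 − m·sn²u·sn²v = 0.9538974936296505
sn(u+v) = (sn u·cn v·dn v + sn v·cn u·dn u)/D = -0.891962543059265/0.9538974936296505 = -0.9350716916817567
cn(u+v) = (cn u·cn v − sn u·sn v·dn u·dn v)/D = -0.3381172135993344/0.9538974936296505 = -0.3544586455644971
dn(u+v) = (dn u·dn v − m·sn u·sn v·cn u·cn v)/D = 0.8671087986167497/0.9538974936296505 = 0.9090167490820597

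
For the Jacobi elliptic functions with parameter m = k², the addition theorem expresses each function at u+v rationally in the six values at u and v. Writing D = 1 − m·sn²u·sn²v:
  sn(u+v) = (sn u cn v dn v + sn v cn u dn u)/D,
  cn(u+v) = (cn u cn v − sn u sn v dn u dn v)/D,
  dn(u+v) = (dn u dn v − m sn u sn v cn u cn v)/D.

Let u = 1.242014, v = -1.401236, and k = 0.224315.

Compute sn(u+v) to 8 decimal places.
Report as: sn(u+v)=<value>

sn u = 0.942566239346918, cn u = 0.3340192875320353, dn u = 0.9773927648556785
sn v = -0.9829149495147485, cn v = 0.1840603216894379, dn v = 0.9753909153221647
m = k² = 0.050317219225
D = 1 − m·sn²u·sn²v = 0.9568110870395368
sn(u+v) = (sn u·cn v·dn v + sn v·cn u·dn u)/D = -0.1516706734739049/0.9568110870395368 = -0.1585168436364886

sn(u+v)=-0.15851684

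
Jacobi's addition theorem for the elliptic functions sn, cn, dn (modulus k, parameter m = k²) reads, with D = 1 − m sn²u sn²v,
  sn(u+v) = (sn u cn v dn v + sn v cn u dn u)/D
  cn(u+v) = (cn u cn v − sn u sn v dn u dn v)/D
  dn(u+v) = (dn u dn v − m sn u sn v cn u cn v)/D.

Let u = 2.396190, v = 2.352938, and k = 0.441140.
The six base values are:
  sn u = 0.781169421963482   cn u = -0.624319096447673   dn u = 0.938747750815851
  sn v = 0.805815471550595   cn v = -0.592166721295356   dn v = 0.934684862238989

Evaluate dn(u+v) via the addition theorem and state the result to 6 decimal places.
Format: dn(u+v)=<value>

dn(u+v)=0.901674

m = k² = 0.1946044996
D = 1 − m·sn²u·sn²v = 0.9228893168547003
dn(u+v) = (dn u·dn v − m·sn u·sn v·cn u·cn v)/D = 0.8321451881951205/0.9228893168547003 = 0.9016738768102281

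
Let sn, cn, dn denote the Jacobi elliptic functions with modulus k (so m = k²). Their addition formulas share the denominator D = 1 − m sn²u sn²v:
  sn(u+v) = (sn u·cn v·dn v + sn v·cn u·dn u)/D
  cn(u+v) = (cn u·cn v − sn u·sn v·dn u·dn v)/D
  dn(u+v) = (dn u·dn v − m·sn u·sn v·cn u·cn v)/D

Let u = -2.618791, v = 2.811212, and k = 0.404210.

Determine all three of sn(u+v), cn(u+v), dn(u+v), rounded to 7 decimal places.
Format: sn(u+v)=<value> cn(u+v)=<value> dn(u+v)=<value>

sn(u+v)=0.1910468 cn(u+v)=0.9815809 dn(u+v)=0.9970138

sn u = -0.6108664214306544, cn u = -0.791733676919522, dn u = 0.9690362971126285
sn v = 0.4522560128149694, cn v = -0.8918881650031613, dn v = 0.9831489302461559
m = k² = 0.1633857241
D = 1 − m·sn²u·sn²v = 0.987529745621421
sn(u+v) = (sn u·cn v·dn v + sn v·cn u·dn u)/D = 0.1886643985706542/0.987529745621421 = 0.1910468007745263
cn(u+v) = (cn u·cn v − sn u·sn v·dn u·dn v)/D = 0.9693403649900698/0.987529745621421 = 0.9815809288661931
dn(u+v) = (dn u·dn v − m·sn u·sn v·cn u·cn v)/D = 0.9845808272118008/0.987529745621421 = 0.9970138434586955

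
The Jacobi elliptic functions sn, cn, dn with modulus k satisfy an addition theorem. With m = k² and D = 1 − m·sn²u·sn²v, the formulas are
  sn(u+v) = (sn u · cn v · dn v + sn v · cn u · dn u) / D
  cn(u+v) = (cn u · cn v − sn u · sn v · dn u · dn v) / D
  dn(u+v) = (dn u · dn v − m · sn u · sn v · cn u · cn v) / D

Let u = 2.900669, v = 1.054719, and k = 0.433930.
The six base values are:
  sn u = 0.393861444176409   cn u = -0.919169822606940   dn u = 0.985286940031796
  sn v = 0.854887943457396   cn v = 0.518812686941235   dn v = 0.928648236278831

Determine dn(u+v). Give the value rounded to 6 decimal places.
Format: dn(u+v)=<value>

m = k² = 0.1882952449
D = 1 − m·sn²u·sn²v = 0.9786526153658293
dn(u+v) = (dn u·dn v − m·sn u·sn v·cn u·cn v)/D = 0.9452191705665046/0.9786526153658293 = 0.9658372702689535

dn(u+v)=0.965837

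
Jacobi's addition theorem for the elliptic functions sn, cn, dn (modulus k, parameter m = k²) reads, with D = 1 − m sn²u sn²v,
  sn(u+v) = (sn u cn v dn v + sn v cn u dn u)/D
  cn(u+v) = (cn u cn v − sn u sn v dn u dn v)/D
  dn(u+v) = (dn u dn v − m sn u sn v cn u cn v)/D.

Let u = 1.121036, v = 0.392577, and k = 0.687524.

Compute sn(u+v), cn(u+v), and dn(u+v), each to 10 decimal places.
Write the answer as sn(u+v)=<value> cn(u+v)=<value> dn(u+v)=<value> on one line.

sn u = 0.8599488478422227, cn u = 0.5103802299216083, dn u = 0.8064989876288709
sn v = 0.3783100314271571, cn v = 0.9256789508904172, dn v = 0.9655824320081092
m = k² = 0.472689250576
D = 1 − m·sn²u·sn²v = 0.9499715924844426
sn(u+v) = (sn u·cn v·dn v + sn v·cn u·dn u)/D = 0.9243593112315191/0.9499715924844426 = 0.9730388977359416
cn(u+v) = (cn u·cn v − sn u·sn v·dn u·dn v)/D = 0.21910246522351/0.9499715924844426 = 0.2306410706982253
dn(u+v) = (dn u·dn v − m·sn u·sn v·cn u·cn v)/D = 0.7060887754782964/0.9499715924844426 = 0.743273568456585

sn(u+v)=0.9730388977 cn(u+v)=0.2306410707 dn(u+v)=0.7432735685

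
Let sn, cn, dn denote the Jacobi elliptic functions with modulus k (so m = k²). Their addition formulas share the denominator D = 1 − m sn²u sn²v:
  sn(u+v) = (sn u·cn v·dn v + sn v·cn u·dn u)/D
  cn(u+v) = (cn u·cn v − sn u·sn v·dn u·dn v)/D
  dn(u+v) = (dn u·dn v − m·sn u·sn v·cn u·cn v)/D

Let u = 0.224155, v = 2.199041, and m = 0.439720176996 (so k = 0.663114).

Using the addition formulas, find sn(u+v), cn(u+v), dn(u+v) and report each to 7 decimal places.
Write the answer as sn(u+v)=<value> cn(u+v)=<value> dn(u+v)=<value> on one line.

sn u = 0.2214866372319623, cn u = 0.9751634065774193, dn u = 0.9891556711063916
sn v = 0.9561042897407507, cn v = -0.2930265980066223, dn v = 0.7733280122034871
m = k² = 0.439720176996
D = 1 − m·sn²u·sn²v = 0.980281131698575
sn(u+v) = (sn u·cn v·dn v + sn v·cn u·dn u)/D = 0.8720569910579773/0.980281131698575 = 0.8895988740973999
cn(u+v) = (cn u·cn v − sn u·sn v·dn u·dn v)/D = -0.4477361963379172/0.980281131698575 = -0.456742644390294
dn(u+v) = (dn u·dn v − m·sn u·sn v·cn u·cn v)/D = 0.7915498745026379/0.980281131698575 = 0.8074723147339229

sn(u+v)=0.8895989 cn(u+v)=-0.4567426 dn(u+v)=0.8074723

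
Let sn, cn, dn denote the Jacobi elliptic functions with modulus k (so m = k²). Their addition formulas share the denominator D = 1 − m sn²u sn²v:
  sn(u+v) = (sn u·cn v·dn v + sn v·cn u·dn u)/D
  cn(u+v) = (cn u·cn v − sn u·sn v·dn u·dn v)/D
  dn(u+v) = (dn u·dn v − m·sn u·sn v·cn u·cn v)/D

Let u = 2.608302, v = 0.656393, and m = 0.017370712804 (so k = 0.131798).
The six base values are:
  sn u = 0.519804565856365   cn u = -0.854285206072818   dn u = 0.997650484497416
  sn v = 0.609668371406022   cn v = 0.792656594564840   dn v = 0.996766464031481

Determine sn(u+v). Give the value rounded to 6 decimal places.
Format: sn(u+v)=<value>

m = k² = 0.017370712804
D = 1 − m·sn²u·sn²v = 0.9982554430547161
sn(u+v) = (sn u·cn v·dn v + sn v·cn u·dn u)/D = -0.1089127561203526/0.9982554430547161 = -0.1091030926784367

sn(u+v)=-0.109103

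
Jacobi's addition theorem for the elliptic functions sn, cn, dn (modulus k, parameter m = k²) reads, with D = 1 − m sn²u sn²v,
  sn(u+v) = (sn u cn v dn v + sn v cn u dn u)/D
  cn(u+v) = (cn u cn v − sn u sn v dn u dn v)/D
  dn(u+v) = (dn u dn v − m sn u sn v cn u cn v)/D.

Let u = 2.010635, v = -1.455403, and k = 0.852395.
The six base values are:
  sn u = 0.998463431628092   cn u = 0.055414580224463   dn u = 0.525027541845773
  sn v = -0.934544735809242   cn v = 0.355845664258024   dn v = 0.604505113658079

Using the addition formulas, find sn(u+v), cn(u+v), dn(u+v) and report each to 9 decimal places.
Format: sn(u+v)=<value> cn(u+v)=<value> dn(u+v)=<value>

sn(u+v)=0.510623055 cn(u+v)=0.859804685 dn(u+v)=0.900308407

m = k² = 0.726577236025
D = 1 − m·sn²u·sn²v = 0.3673750655308186
sn(u+v) = (sn u·cn v·dn v + sn v·cn u·dn u)/D = 0.1875901781453008/0.3673750655308186 = 0.5106230546002153
cn(u+v) = (cn u·cn v − sn u·sn v·dn u·dn v)/D = 0.3158708024449039/0.3673750655308186 = 0.8598046848620596
dn(u+v) = (dn u·dn v − m·sn u·sn v·cn u·cn v)/D = 0.330750860000146/0.3673750655308186 = 0.9003084069471225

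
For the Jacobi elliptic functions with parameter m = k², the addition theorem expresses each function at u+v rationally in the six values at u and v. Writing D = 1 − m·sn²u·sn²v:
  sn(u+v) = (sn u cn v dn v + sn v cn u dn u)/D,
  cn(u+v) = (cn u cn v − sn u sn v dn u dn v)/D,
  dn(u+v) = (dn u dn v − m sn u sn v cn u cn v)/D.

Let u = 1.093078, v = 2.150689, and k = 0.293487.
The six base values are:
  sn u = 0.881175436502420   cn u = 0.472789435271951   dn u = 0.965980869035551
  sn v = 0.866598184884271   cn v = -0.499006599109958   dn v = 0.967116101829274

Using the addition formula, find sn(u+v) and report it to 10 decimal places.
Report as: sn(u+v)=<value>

sn(u+v)=-0.0310313138

m = k² = 0.086134619169
D = 1 − m·sn²u·sn²v = 0.9497729059023282
sn(u+v) = (sn u·cn v·dn v + sn v·cn u·dn u)/D = -0.0294727011195986/0.9497729059023282 = -0.03103131383980486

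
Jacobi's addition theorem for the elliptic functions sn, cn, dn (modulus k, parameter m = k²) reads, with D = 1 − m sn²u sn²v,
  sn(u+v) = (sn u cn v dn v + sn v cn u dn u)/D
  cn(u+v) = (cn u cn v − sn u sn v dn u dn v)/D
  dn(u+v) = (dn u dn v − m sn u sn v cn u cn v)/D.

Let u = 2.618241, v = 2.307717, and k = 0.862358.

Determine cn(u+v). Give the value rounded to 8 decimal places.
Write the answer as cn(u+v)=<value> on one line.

sn u = 0.969879872760654, cn u = -0.2435837277278137, dn u = 0.5481444709656053
sn v = 0.9965991625373428, cn v = -0.08240211908602204, dn v = 0.5112614022493196
m = k² = 0.743661320164
D = 1 − m·sn²u·sn²v = 0.3052122980290359
cn(u+v) = (cn u·cn v − sn u·sn v·dn u·dn v)/D = -0.2508079155839476/0.3052122980290359 = -0.821749048788615

cn(u+v)=-0.82174905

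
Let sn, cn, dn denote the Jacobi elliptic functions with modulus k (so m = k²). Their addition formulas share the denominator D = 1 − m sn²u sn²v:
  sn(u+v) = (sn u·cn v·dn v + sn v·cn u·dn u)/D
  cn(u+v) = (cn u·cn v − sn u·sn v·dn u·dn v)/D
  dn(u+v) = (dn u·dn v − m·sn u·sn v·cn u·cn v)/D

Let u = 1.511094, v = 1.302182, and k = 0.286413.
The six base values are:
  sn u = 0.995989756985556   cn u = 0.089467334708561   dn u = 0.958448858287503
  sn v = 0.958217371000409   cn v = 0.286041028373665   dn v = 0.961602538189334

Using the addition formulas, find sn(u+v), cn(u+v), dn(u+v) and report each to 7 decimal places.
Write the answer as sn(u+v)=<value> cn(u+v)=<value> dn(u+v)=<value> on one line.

m = k² = 0.082032406569
D = 1 − m·sn²u·sn²v = 0.9252823376307736
sn(u+v) = (sn u·cn v·dn v + sn v·cn u·dn u)/D = 0.3561217403914747/0.9252823376307736 = 0.384878999531473
cn(u+v) = (cn u·cn v − sn u·sn v·dn u·dn v)/D = -0.8540050997224876/0.9252823376307736 = -0.9229670393462881
dn(u+v) = (dn u·dn v − m·sn u·sn v·cn u·cn v)/D = 0.9196433186495569/0.9252823376307736 = 0.9939056234493186

sn(u+v)=0.3848790 cn(u+v)=-0.9229670 dn(u+v)=0.9939056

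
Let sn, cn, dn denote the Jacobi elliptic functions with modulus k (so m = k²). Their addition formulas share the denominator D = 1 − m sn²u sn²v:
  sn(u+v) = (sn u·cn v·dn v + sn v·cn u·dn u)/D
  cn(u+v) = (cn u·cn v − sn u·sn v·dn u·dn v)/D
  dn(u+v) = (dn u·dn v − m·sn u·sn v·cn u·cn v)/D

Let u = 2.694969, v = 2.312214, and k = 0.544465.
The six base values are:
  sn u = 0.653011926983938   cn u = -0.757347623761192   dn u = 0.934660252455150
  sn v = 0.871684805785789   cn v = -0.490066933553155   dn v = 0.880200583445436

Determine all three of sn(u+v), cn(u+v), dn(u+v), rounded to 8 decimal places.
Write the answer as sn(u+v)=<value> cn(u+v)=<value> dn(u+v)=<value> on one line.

sn(u+v)=-0.99420919 cn(u+v)=-0.10746201 dn(u+v)=0.84082174

m = k² = 0.296442136225
D = 1 − m·sn²u·sn²v = 0.9039491719653998
sn(u+v) = (sn u·cn v·dn v + sn v·cn u·dn u)/D = -0.8987145756099279/0.9039491719653998 = -0.994209191713633
cn(u+v) = (cn u·cn v − sn u·sn v·dn u·dn v)/D = -0.09714019293371343/0.9039491719653998 = -0.1074620077614625
dn(u+v) = (dn u·dn v − m·sn u·sn v·cn u·cn v)/D = 0.7600601176568242/0.9039491719653998 = 0.8408217422272464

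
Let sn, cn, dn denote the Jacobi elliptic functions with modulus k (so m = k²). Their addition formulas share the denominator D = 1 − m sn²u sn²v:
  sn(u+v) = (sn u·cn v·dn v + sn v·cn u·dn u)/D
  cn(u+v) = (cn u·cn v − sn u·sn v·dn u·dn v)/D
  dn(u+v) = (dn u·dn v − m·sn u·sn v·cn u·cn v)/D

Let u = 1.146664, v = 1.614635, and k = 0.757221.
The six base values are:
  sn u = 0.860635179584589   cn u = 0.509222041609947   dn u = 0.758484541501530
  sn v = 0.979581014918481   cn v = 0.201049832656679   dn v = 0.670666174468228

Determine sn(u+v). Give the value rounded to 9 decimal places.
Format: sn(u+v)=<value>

m = k² = 0.573383642841
D = 1 − m·sn²u·sn²v = 0.5924656618685141
sn(u+v) = (sn u·cn v·dn v + sn v·cn u·dn u)/D = 0.4943962212166672/0.5924656618685141 = 0.8344723636091311

sn(u+v)=0.834472364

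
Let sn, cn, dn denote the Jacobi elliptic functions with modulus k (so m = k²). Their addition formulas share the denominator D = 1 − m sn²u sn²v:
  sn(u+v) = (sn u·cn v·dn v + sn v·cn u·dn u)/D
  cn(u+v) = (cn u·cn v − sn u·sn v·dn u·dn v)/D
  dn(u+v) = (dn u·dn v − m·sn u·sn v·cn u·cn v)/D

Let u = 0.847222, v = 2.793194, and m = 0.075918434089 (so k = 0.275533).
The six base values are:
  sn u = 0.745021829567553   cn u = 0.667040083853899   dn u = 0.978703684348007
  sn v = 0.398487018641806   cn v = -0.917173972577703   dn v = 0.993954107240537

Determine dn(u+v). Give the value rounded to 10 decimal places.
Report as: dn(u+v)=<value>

dn(u+v)=0.9932215790

m = k² = 0.075918434089
D = 1 − m·sn²u·sn²v = 0.9933086523559527
dn(u+v) = (dn u·dn v − m·sn u·sn v·cn u·cn v)/D = 0.986575588119117/0.9933086523559527 = 0.9932215789917201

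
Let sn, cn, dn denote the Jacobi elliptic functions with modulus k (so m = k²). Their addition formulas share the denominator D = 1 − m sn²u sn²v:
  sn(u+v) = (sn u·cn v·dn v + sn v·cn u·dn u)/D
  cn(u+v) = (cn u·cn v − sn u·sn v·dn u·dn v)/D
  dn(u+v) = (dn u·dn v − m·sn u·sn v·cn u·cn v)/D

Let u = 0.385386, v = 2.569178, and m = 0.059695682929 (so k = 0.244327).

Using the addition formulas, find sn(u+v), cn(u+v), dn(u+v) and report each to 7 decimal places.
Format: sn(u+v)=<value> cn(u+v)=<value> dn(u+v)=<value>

sn(u+v)=0.2332589 cn(u+v)=-0.9724147 dn(u+v)=0.9983747

sn u = 0.3754047383354599, cn u = 0.9268609833385398, dn u = 0.9957846975931425
sn v = 0.5800084689591153, cn v = -0.8146104442834643, dn v = 0.9899079683528449
m = k² = 0.059695682929
D = 1 − m·sn²u·sn²v = 0.9971698393081259
sn(u+v) = (sn u·cn v·dn v + sn v·cn u·dn u)/D = 0.2325987367785777/0.9971698393081259 = 0.2332588969397264
cn(u+v) = (cn u·cn v − sn u·sn v·dn u·dn v)/D = -0.9696625784646965/0.9971698393081259 = -0.9724146682349367
dn(u+v) = (dn u·dn v − m·sn u·sn v·cn u·cn v)/D = 0.9955491059206265/0.9971698393081259 = 0.9983746666579648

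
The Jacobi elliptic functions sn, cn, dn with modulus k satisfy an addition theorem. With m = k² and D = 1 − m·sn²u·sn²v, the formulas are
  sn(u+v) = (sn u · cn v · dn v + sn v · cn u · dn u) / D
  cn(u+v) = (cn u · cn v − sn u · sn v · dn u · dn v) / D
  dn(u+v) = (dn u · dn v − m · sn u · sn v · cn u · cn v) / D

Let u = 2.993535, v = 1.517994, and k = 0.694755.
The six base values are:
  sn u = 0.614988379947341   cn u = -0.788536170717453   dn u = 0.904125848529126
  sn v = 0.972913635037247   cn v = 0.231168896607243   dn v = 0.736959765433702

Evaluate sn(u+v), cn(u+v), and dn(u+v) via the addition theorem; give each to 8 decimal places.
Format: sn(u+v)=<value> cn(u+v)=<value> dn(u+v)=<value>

sn(u+v)=-0.71186522 cn(u+v)=-0.70231611 dn(u+v)=0.86913671

m = k² = 0.482684510025
D = 1 − m·sn²u·sn²v = 0.8271991948379729
sn(u+v) = (sn u·cn v·dn v + sn v·cn u·dn u)/D = -0.5888543330189848/0.8271991948379729 = -0.7118652154083953
cn(u+v) = (cn u·cn v − sn u·sn v·dn u·dn v)/D = -0.5809553187856681/0.8271991948379729 = -0.7023161076691598
dn(u+v) = (dn u·dn v − m·sn u·sn v·cn u·cn v)/D = 0.718949185537003/0.8271991948379729 = 0.8691367085745613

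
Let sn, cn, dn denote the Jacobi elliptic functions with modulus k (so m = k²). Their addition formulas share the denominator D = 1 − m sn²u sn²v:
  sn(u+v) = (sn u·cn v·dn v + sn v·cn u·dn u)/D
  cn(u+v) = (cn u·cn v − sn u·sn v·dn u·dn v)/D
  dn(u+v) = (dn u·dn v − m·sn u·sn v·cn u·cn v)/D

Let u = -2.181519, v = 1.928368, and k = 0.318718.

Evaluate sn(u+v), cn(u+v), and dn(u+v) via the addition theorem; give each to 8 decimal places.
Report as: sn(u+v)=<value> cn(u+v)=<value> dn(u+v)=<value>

sn u = -0.8569259092009233, cn u = -0.5154396047454744, dn u = 0.9619806211306087
sn v = 0.9555484704366019, cn v = -0.2948340561167766, dn v = 0.9524961913483115
m = k² = 0.101581163524
D = 1 − m·sn²u·sn²v = 0.9318908948779774
sn(u+v) = (sn u·cn v·dn v + sn v·cn u·dn u)/D = -0.2331528756897735/0.9318908948779774 = -0.25019331873642
cn(u+v) = (cn u·cn v − sn u·sn v·dn u·dn v)/D = 0.9022529448630614/0.9318908948779774 = 0.9681959012822024
dn(u+v) = (dn u·dn v − m·sn u·sn v·cn u·cn v)/D = 0.9289233882008388/0.9318908948779774 = 0.996815607177354

sn(u+v)=-0.25019332 cn(u+v)=0.96819590 dn(u+v)=0.99681561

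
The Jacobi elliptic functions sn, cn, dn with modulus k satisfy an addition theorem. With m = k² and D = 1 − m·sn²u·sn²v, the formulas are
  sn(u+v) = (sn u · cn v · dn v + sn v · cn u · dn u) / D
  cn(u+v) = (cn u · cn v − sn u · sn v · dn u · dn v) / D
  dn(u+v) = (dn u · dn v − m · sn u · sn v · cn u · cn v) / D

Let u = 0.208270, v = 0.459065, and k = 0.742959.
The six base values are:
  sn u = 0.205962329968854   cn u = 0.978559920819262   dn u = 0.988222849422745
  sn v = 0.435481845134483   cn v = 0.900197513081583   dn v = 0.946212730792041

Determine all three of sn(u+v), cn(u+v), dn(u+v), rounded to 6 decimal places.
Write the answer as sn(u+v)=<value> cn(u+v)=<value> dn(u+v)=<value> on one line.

m = k² = 0.551988075681
D = 1 − m·sn²u·sn²v = 0.9955593617336262
sn(u+v) = (sn u·cn v·dn v + sn v·cn u·dn u)/D = 0.5965605581061608/0.9955593617336262 = 0.5992214839578574
cn(u+v) = (cn u·cn v − sn u·sn v·dn u·dn v)/D = 0.7970281947632286/0.9955593617336262 = 0.8005832955810053
dn(u+v) = (dn u·dn v − m·sn u·sn v·cn u·cn v)/D = 0.8914563605126302/0.9955593617336262 = 0.8954326530165763

sn(u+v)=0.599221 cn(u+v)=0.800583 dn(u+v)=0.895433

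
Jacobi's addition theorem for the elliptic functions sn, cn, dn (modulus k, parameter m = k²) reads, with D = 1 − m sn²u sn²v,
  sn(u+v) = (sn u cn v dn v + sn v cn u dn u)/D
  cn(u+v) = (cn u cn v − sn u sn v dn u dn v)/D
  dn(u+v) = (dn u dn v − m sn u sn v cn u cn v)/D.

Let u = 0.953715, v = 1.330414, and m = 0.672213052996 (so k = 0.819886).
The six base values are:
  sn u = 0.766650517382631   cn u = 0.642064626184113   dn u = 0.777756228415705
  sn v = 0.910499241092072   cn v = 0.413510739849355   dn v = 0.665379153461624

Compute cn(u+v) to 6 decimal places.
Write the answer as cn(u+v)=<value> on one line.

m = k² = 0.672213052996
D = 1 − m·sn²u·sn²v = 0.6724625347296588
cn(u+v) = (cn u·cn v − sn u·sn v·dn u·dn v)/D = -0.09573428716365124/0.6724625347296588 = -0.1423637484906695

cn(u+v)=-0.142364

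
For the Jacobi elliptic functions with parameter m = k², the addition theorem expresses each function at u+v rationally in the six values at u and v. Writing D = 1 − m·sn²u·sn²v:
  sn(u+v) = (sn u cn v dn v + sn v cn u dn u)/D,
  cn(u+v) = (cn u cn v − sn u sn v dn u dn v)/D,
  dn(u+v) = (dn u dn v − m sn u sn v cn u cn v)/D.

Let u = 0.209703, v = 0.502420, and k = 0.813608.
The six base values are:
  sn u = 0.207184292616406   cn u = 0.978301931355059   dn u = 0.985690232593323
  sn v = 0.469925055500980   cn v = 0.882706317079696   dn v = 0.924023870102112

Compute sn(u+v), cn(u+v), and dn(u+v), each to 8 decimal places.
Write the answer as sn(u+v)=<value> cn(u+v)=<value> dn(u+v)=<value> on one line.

m = k² = 0.661957977664
D = 1 − m·sn²u·sn²v = 0.9937251799286777
sn(u+v) = (sn u·cn v·dn v + sn v·cn u·dn u)/D = 0.6221381303538862/0.9937251799286777 = 0.6260665855307589
cn(u+v) = (cn u·cn v − sn u·sn v·dn u·dn v)/D = 0.7748766869535138/0.9937251799286777 = 0.7797696008962244
dn(u+v) = (dn u·dn v − m·sn u·sn v·cn u·cn v)/D = 0.8551461999976185/0.9937251799286777 = 0.8605459711295577

sn(u+v)=0.62606659 cn(u+v)=0.77976960 dn(u+v)=0.86054597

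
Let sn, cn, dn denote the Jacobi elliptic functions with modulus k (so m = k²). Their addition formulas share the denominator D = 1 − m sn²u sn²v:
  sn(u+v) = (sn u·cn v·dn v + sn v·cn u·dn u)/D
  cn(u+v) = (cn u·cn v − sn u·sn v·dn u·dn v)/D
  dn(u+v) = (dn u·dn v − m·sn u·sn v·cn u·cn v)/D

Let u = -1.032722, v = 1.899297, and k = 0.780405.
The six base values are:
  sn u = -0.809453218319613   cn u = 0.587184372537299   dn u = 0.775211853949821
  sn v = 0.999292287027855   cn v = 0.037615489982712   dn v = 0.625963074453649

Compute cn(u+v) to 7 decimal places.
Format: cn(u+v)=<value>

m = k² = 0.609031964025
D = 1 − m·sn²u·sn²v = 0.6015180395232145
cn(u+v) = (cn u·cn v − sn u·sn v·dn u·dn v)/D = 0.4145996533364195/0.6015180395232145 = 0.689255560257256

cn(u+v)=0.6892556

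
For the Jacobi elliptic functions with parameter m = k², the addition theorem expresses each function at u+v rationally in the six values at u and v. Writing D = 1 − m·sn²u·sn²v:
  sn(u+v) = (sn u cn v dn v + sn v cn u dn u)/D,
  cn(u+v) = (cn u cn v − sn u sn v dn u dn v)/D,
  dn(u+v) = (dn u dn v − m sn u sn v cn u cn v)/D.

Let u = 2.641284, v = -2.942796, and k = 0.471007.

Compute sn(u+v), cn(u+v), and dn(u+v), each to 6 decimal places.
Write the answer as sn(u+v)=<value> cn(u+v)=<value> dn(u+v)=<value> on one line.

sn(u+v)=-0.296015 cn(u+v)=0.955183 dn(u+v)=0.990233

sn u = 0.6356591969325531, cn u = -0.771969808577422, dn u = 0.9541277069113297
sn v = -0.3862424788429667, cn v = -0.9223972829194807, dn v = 0.9833127957922302
m = k² = 0.221847594049
D = 1 − m·sn²u·sn²v = 0.9866271656740832
sn(u+v) = (sn u·cn v·dn v + sn v·cn u·dn u)/D = -0.2920561983766895/0.9866271656740832 = -0.2960147546486326
cn(u+v) = (cn u·cn v − sn u·sn v·dn u·dn v)/D = 0.9424098583078546/0.9866271656740832 = 0.955183367228675
dn(u+v) = (dn u·dn v − m·sn u·sn v·cn u·cn v)/D = 0.9769904140170613/0.9866271656740832 = 0.9902326309346673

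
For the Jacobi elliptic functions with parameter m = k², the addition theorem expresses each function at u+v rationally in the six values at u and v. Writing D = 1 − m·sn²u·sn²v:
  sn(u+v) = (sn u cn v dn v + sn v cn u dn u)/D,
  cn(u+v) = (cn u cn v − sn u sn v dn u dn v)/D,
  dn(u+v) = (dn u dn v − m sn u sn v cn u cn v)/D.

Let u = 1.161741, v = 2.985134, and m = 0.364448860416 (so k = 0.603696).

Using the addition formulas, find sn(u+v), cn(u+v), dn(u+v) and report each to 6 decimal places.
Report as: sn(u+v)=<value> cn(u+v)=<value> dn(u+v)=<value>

sn(u+v)=-0.585122 cn(u+v)=-0.810946 dn(u+v)=0.935534

sn u = 0.886290694189832, cn u = 0.463129361401872, dn u = 0.8448203005854487
sn v = 0.4916526134215588, cn v = -0.8707914260692691, dn v = 0.954936953960764
m = k² = 0.364448860416
D = 1 − m·sn²u·sn²v = 0.9308000661407305
sn(u+v) = (sn u·cn v·dn v + sn v·cn u·dn u)/D = -0.5446312993883635/0.9308000661407305 = -0.5851216810141685
cn(u+v) = (cn u·cn v − sn u·sn v·dn u·dn v)/D = -0.7548281333218384/0.9308000661407305 = -0.8109455089012785
dn(u+v) = (dn u·dn v − m·sn u·sn v·cn u·cn v)/D = 0.8707954736122823/0.9308000661407305 = 0.9355343916366075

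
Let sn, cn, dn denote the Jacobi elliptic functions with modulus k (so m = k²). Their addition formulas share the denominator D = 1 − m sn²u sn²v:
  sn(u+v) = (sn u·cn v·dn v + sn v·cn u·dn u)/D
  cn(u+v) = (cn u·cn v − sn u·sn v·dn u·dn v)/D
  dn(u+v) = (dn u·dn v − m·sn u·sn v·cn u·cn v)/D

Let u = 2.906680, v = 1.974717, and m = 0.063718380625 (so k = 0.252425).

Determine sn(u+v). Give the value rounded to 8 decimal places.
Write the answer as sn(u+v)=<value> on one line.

sn u = 0.282680663145665, cn u = -0.9592140755240861, dn u = 0.9974509355719661
sn v = 0.9336730232975501, cn v = -0.3581266334223307, dn v = 0.9718301293162609
m = k² = 0.063718380625
D = 1 − m·sn²u·sn²v = 0.9955613944225539
sn(u+v) = (sn u·cn v·dn v + sn v·cn u·dn u)/D = -0.9916930674035848/0.9955613944225539 = -0.9961144264526119

sn(u+v)=-0.99611443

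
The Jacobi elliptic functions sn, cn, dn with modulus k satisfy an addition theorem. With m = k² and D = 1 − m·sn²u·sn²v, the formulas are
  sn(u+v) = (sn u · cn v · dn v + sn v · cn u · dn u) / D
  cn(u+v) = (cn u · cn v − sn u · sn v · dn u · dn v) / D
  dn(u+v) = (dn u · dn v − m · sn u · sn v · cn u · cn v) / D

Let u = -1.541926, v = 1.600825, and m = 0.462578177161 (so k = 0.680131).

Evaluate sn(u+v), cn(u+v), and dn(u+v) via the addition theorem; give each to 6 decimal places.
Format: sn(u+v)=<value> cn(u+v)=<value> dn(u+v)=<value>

sn u = -0.9784972010721956, cn u = 0.2062600967077229, dn u = 0.7463922504043463
sn v = 0.986591800521171, cn v = 0.1632072888825553, dn v = 0.7414467894384232
m = k² = 0.462578177161
D = 1 − m·sn²u·sn²v = 0.5688987130188287
sn(u+v) = (sn u·cn v·dn v + sn v·cn u·dn u)/D = 0.03347925589660862/0.5688987130188287 = 0.05884923823953274
cn(u+v) = (cn u·cn v − sn u·sn v·dn u·dn v)/D = 0.5679127442654277/0.5688987130188287 = 0.9982668817298442
dn(u+v) = (dn u·dn v − m·sn u·sn v·cn u·cn v)/D = 0.5684428379640857/0.5688987130188287 = 0.9991986709684683

sn(u+v)=0.058849 cn(u+v)=0.998267 dn(u+v)=0.999199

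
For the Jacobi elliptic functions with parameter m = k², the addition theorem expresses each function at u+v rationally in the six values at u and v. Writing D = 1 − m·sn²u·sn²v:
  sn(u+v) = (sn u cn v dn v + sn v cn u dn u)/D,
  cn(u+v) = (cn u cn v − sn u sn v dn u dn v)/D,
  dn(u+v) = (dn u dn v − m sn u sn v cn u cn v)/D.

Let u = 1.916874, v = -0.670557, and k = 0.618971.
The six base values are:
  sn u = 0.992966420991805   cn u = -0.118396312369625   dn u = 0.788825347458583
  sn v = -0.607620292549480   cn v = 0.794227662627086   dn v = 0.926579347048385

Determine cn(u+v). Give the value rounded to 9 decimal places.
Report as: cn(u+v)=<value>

cn(u+v)=0.403190029

m = k² = 0.383125098841
D = 1 − m·sn²u·sn²v = 0.860532098175378
cn(u+v) = (cn u·cn v − sn u·sn v·dn u·dn v)/D = 0.3469579611928825/0.860532098175378 = 0.4031900285050981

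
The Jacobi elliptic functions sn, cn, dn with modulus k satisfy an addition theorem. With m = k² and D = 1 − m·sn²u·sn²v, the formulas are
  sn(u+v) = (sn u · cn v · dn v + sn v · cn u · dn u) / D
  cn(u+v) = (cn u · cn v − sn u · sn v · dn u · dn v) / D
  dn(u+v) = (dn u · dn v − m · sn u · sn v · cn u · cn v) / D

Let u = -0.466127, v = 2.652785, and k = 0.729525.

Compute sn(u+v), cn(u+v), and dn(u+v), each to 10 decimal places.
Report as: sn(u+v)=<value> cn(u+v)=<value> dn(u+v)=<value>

sn(u+v)=0.9780684676 cn(u+v)=-0.2082836352 dn(u+v)=0.7006293637

sn u = -0.4417665273877928, cn u = 0.8971300548302518, dn u = 0.9466444835726894
sn v = 0.8506943577206474, cn v = -0.525660641233729, dn v = 0.7841250939732388
m = k² = 0.532206725625
D = 1 − m·sn²u·sn²v = 0.9248354475587322
sn(u+v) = (sn u·cn v·dn v + sn v·cn u·dn u)/D = 0.9045523889710947/0.9248354475587322 = 0.9780684675947724
cn(u+v) = (cn u·cn v − sn u·sn v·dn u·dn v)/D = -0.1926280889897575/0.9248354475587322 = -0.2082836352112515
dn(u+v) = (dn u·dn v − m·sn u·sn v·cn u·cn v)/D = 0.6479668711219849/0.9248354475587322 = 0.7006293636694061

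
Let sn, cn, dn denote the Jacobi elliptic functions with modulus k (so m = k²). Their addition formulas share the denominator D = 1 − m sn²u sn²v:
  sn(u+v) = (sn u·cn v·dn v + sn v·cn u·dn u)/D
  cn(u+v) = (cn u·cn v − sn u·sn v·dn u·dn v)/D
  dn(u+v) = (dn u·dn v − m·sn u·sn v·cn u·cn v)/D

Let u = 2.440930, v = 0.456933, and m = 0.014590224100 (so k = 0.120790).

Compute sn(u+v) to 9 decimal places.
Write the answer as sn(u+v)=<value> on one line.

sn(u+v)=0.252481383

sn u = 0.6529125633395969, cn u = -0.757433287249324, dn u = 0.9968852808177739
sn v = 0.4409981774991225, cn v = 0.8975079985395408, dn v = 0.9985802431851701
m = k² = 0.0145902241
D = 1 − m·sn²u·sn²v = 0.9987903893479852
sn(u+v) = (sn u·cn v·dn v + sn v·cn u·dn u)/D = 0.2521759787306941/0.9987903893479852 = 0.2524813829008864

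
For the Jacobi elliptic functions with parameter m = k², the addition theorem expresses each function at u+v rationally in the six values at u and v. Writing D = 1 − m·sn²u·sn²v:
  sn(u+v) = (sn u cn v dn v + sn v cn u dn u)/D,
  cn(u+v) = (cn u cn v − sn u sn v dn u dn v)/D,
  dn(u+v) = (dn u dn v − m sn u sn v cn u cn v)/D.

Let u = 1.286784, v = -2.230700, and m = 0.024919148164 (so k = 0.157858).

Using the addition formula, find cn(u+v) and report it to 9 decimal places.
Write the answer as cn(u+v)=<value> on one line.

sn u = 0.9581424110891169, cn u = 0.2862920188764152, dn u = 0.9884954744302405
sn v = -0.800380835653675, cn v = -0.5994918831129617, dn v = 0.9919861679482953
m = k² = 0.024919148164
D = 1 − m·sn²u·sn²v = 0.9853449709632741
cn(u+v) = (cn u·cn v − sn u·sn v·dn u·dn v)/D = 0.5803515696643512/0.9853449709632741 = 0.5889831346041163

cn(u+v)=0.588983135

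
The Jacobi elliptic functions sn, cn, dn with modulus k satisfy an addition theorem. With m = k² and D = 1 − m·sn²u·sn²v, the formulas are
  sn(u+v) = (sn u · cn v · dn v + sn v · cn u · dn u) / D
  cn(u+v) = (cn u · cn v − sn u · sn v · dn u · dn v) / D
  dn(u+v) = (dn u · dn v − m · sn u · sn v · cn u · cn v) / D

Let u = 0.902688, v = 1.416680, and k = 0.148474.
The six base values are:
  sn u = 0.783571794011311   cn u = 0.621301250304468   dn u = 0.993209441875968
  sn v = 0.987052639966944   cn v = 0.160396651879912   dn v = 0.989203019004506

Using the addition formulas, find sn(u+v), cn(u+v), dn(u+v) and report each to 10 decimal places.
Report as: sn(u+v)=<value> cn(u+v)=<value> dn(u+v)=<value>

m = k² = 0.022044528676
D = 1 − m·sn²u·sn²v = 0.9868132116572252
sn(u+v) = (sn u·cn v·dn v + sn v·cn u·dn u)/D = 0.733417984703135/0.9868132116572252 = 0.7432186517562471
cn(u+v) = (cn u·cn v − sn u·sn v·dn u·dn v)/D = -0.660226002528861/0.9868132116572252 = -0.6690486048723414
dn(u+v) = (dn u·dn v − m·sn u·sn v·cn u·cn v)/D = 0.9807866842253399/0.9868132116572252 = 0.9938929400613065

sn(u+v)=0.7432186518 cn(u+v)=-0.6690486049 dn(u+v)=0.9938929401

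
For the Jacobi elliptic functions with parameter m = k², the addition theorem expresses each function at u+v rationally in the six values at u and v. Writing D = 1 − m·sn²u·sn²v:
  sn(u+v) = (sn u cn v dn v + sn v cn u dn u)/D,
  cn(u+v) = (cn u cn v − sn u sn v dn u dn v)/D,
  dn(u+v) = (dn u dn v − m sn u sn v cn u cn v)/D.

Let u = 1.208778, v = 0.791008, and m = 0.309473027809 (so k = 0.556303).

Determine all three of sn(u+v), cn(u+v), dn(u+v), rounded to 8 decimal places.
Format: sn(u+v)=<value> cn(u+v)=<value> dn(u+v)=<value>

sn(u+v)=0.97277676 cn(u+v)=-0.23174421 dn(u+v)=0.84092053

sn u = 0.9090067476327294, cn u = 0.4167813968475168, dn u = 0.8627192595094182
sn v = 0.6951322656035054, cn v = 0.7188818632549702, dn v = 0.9222038218113376
m = k² = 0.309473027809
D = 1 − m·sn²u·sn²v = 0.8764360130678921
sn(u+v) = (sn u·cn v·dn v + sn v·cn u·dn u)/D = 0.852576583430592/0.8764360130678921 = 0.9727767580501603
cn(u+v) = (cn u·cn v − sn u·sn v·dn u·dn v)/D = -0.2031089717077046/0.8764360130678921 = -0.2317442102780993
dn(u+v) = (dn u·dn v − m·sn u·sn v·cn u·cn v)/D = 0.7370130369658898/0.8764360130678921 = 0.8409205303944966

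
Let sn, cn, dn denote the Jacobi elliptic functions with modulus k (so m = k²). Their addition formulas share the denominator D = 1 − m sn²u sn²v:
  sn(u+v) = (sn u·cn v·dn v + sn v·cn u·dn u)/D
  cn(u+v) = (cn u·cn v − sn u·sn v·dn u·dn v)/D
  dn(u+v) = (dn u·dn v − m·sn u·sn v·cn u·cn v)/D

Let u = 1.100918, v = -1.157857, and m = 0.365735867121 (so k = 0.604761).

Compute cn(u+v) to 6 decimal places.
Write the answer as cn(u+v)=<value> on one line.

sn u = 0.8610766221475435, cn u = 0.5084752214129776, dn u = 0.8537119319135788
sn v = -0.8846477544820407, cn v = 0.4662599602044797, dn v = 0.8448517663508152
m = k² = 0.365735867121
D = 1 − m·sn²u·sn²v = 0.7877772641550059
cn(u+v) = (cn u·cn v − sn u·sn v·dn u·dn v)/D = 0.7865011066486396/0.7877772641550059 = 0.9983800528849546

cn(u+v)=0.998380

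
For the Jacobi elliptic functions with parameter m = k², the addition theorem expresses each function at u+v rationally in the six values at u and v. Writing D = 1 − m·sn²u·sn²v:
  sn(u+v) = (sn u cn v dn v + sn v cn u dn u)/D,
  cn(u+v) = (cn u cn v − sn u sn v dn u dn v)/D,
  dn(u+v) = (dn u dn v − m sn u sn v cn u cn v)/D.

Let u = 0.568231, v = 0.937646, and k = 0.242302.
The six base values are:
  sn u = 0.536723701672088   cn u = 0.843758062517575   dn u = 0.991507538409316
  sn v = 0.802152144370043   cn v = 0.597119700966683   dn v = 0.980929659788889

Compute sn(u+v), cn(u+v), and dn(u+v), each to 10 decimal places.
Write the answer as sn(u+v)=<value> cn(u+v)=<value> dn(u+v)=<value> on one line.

sn(u+v)=0.9962930957 cn(u+v)=0.0860236453 dn(u+v)=0.9704247527

m = k² = 0.058710259204
D = 1 − m·sn²u·sn²v = 0.9891174907828687
sn(u+v) = (sn u·cn v·dn v + sn v·cn u·dn u)/D = 0.985450926859913/0.9891174907828687 = 0.9962930956563576
cn(u+v) = (cn u·cn v − sn u·sn v·dn u·dn v)/D = 0.08508749216857151/0.9891174907828687 = 0.08602364528123579
dn(u+v) = (dn u·dn v − m·sn u·sn v·cn u·cn v)/D = 0.9598640963979612/0.9891174907828687 = 0.9704247527139027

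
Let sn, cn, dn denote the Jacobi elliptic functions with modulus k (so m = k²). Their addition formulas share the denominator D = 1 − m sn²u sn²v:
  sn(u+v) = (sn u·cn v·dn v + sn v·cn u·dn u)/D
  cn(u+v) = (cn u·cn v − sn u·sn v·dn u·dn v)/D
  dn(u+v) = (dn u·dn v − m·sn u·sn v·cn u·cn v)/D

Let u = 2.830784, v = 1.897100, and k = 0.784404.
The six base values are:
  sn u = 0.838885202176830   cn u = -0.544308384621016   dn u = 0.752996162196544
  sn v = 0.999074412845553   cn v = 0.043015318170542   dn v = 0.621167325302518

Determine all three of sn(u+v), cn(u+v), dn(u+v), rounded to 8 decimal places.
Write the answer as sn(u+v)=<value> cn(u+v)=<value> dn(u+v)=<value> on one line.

m = k² = 0.615289635216
D = 1 − m·sn²u·sn²v = 0.5678044018438149
sn(u+v) = (sn u·cn v·dn v + sn v·cn u·dn u)/D = -0.3870679921146026/0.5678044018438149 = -0.6816924822310075
cn(u+v) = (cn u·cn v − sn u·sn v·dn u·dn v)/D = -0.4154277412903264/0.5678044018438149 = -0.7316388177712604
dn(u+v) = (dn u·dn v − m·sn u·sn v·cn u·cn v)/D = 0.4798105275661664/0.5678044018438149 = 0.8450278405875183

sn(u+v)=-0.68169248 cn(u+v)=-0.73163882 dn(u+v)=0.84502784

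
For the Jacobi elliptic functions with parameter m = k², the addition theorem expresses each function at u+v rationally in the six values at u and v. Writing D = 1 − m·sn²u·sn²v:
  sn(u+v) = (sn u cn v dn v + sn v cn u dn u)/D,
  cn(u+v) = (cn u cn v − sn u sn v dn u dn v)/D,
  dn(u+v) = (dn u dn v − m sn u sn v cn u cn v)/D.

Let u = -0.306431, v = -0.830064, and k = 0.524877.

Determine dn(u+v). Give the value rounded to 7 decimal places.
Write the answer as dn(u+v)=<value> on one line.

sn u = -0.3004228535773391, cn u = 0.9538061171162873, dn u = 0.9874894562632271
sn v = -0.7224207160976921, cn v = 0.6914537648700003, dn v = 0.925322104497316
m = k² = 0.275495865129
D = 1 − m·sn²u·sn²v = 0.9870233855485541
dn(u+v) = (dn u·dn v − m·sn u·sn v·cn u·cn v)/D = 0.8743126698866438/0.9870233855485541 = 0.8858074516651199

dn(u+v)=0.8858075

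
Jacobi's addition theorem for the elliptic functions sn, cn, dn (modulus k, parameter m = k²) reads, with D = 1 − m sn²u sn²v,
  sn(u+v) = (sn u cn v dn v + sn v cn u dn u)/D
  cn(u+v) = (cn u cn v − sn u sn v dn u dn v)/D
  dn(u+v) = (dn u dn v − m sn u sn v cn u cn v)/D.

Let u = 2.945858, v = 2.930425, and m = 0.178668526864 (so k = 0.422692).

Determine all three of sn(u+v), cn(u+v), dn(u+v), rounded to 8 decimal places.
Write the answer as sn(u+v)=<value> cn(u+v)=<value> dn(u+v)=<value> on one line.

sn u = 0.3437672685424331, cn u = -0.9390548786300376, dn u = 0.9893865168865334
sn v = 0.3580587664940707, cn v = -0.9336990520166252, dn v = 0.9884804542854433
m = k² = 0.178668526864
D = 1 − m·sn²u·sn²v = 0.997293015769333
sn(u+v) = (sn u·cn v·dn v + sn v·cn u·dn u)/D = -0.6499458721557822/0.997293015769333 = -0.6517100409596273
cn(u+v) = (cn u·cn v − sn u·sn v·dn u·dn v)/D = 0.7564150464989117/0.997293015769333 = 0.7584682079773686
dn(u+v) = (dn u·dn v − m·sn u·sn v·cn u·cn v)/D = 0.9587066696355195/0.997293015769333 = 0.9613089177165779

sn(u+v)=-0.65171004 cn(u+v)=0.75846821 dn(u+v)=0.96130892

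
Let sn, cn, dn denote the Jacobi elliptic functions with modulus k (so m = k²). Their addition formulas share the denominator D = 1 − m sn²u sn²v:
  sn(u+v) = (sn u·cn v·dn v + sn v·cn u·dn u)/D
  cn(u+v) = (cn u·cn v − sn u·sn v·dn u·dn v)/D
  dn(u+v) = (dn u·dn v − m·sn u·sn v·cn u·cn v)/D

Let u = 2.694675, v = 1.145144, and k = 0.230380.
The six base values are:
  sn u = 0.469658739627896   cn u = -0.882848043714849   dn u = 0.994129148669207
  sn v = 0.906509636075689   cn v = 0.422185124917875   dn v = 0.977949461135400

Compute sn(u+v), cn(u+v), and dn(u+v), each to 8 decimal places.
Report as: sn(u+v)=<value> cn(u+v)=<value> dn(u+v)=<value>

m = k² = 0.0530749444
D = 1 − m·sn²u·sn²v = 0.9903794652112733
sn(u+v) = (sn u·cn v·dn v + sn v·cn u·dn u)/D = -0.6017010681463026/0.9903794652112733 = -0.6075459854349306
cn(u+v) = (cn u·cn v − sn u·sn v·dn u·dn v)/D = -0.7866430637231642/0.9903794652112733 = -0.7942845054398953
dn(u+v) = (dn u·dn v − m·sn u·sn v·cn u·cn v)/D = 0.9806304149025886/0.9903794652112733 = 0.9901562475282088

sn(u+v)=-0.60754599 cn(u+v)=-0.79428451 dn(u+v)=0.99015625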